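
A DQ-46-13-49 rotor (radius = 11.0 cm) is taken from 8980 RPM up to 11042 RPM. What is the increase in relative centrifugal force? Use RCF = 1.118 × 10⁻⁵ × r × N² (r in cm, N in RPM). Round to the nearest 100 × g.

≈ 5100 × g

RCF₁ = 1.118 × 10⁻⁵ × 11 × (8980)² = 1.118 × 10⁻⁵ × 11 × 80,640,400 ≈ 9,917.2 × g
RCF₂ = 1.118 × 10⁻⁵ × 11 × (11042)² = 1.118 × 10⁻⁵ × 11 × 121,925,764 ≈ 14,994.4 × g
Increase = 14,994.4 − 9,917.2 = 5,077.2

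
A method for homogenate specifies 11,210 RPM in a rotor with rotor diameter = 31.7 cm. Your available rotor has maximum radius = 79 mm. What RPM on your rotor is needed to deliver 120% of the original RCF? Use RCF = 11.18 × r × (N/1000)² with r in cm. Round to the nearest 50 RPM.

≈ 17400 RPM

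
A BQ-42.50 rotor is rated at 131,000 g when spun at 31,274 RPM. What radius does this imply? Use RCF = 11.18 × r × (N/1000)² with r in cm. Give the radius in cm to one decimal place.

RCF = 11.18 × r × (N/1000)²
131000 = 11.18 × r × (31.274)²
r = 131000 / (11.18 × 978.063076) = 131000 / 10934.75 ≈ 11.980 cm

12.0 cm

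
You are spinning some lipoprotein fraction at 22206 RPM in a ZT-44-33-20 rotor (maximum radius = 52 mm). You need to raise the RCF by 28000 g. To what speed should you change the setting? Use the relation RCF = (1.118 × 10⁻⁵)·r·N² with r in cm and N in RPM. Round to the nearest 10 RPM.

r = 52 mm = 5.2 cm
Current RCF = 1.118 × 10⁻⁵ × 5.2 × (22206)² = 1.118 × 10⁻⁵ × 5.2 × 493,106,436 ≈ 28,667.2 × g
Target RCF = 28,667.2 + 28,000 = 56,667.2 × g
N² = 56,667.2 / (5.8136 × 10⁻⁵) = 974,735,104
N ≈ √974,735,104 ≈ 31,220.7

N₂ ≈ 31220 RPM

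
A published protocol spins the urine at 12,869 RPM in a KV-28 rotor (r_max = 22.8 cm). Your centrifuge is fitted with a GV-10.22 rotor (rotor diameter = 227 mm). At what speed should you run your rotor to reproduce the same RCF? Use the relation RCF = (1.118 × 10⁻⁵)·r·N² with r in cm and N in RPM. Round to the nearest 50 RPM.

RCF_original = 1.118 × 10⁻⁵ × 22.8 × (12869)² = 1.118 × 10⁻⁵ × 22.8 × 165,611,161 ≈ 42,214.9 × g
Your rotor: r = 227 mm / 2 = 113.5 mm = 11.35 cm
42,214.9 = 1.118 × 10⁻⁵ × 11.35 × N²
N² = 42,214.9 / (12.6893 × 10⁻⁵) = 332,681,078
N ≈ √332,681,078 ≈ 18,239.5

18250 RPM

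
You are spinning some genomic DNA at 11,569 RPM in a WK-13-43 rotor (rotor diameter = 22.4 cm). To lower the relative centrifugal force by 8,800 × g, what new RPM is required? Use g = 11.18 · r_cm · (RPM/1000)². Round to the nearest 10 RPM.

7970 RPM

r = 22.4 / 2 = 11.2 cm
Current RCF = 11.18 × 11.2 × (11.569)² = 11.18 × 11.2 × 133.841761 ≈ 16,759.1 × g
Target RCF = 16,759.1 − 8,800 = 7,959.1 × g
(N/1000)² = 7,959.1 / 125.216 = 63.56296
N = 1000 × √63.56296 ≈ 7,972.6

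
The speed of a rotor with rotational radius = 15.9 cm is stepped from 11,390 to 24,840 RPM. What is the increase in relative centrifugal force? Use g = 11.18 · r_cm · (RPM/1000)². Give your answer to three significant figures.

RCF₁ = 11.18 × 15.9 × (11.39)² = 11.18 × 15.9 × 129.7321 ≈ 23,061.4 × g
RCF₂ = 11.18 × 15.9 × (24.84)² = 11.18 × 15.9 × 617.0256 ≈ 109,683.7 × g
Increase = 109,683.7 − 23,061.4 = 86,622.3

≈ 86600 ×g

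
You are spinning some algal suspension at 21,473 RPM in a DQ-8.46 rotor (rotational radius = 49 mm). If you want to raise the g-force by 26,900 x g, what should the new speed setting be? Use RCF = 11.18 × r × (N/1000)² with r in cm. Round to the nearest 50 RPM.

≈ 30850 RPM

r = 49 mm = 4.9 cm
Current RCF = 11.18 × 4.9 × (21.473)² = 11.18 × 4.9 × 461.089729 ≈ 25,259.4 × g
Target RCF = 25,259.4 + 26,900 = 52,159.4 × g
(N/1000)² = 52,159.4 / 54.782 = 952.1266
N = 1000 × √952.1266 ≈ 30,856.5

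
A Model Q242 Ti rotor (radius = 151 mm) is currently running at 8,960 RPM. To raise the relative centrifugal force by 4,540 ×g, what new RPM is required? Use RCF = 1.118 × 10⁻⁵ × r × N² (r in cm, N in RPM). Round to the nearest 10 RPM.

N₂ ≈ 10350 RPM

r = 151 mm = 15.1 cm
Current RCF = 1.118 × 10⁻⁵ × 15.1 × (8960)² = 1.118 × 10⁻⁵ × 15.1 × 80,281,600 ≈ 13,553 × g
Target RCF = 13,553 + 4,540 = 18,093 × g
N² = 18,093 / (16.8818 × 10⁻⁵) = 107,174,590
N ≈ √107,174,590 ≈ 10,352.5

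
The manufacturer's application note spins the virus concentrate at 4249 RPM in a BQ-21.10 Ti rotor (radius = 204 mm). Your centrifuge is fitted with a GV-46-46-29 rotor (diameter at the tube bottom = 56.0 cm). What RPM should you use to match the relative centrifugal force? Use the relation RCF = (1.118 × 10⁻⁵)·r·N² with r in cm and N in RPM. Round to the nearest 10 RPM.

≈ 3630 RPM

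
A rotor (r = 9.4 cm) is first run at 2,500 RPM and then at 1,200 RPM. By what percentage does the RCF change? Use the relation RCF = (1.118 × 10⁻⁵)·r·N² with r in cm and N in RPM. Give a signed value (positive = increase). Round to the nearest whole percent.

RCF ∝ N², so the ratio is (1200/2500)² = (0.480000)² = 0.2304.
Change = 0.2304 − 1 = -0.7696 → -77.0%.

-77%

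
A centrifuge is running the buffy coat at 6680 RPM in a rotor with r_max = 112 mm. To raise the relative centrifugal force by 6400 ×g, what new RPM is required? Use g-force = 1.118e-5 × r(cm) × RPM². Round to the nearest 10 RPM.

r = 112 mm = 11.2 cm
Current RCF = 1.118 × 10⁻⁵ × 11.2 × (6680)² = 1.118 × 10⁻⁵ × 11.2 × 44,622,400 ≈ 5,587.4 × g
Target RCF = 5,587.4 + 6,400 = 11,987.4 × g
N² = 11,987.4 / (12.5216 × 10⁻⁵) = 95,733,772
N ≈ √95,733,772 ≈ 9,784.4

9780 RPM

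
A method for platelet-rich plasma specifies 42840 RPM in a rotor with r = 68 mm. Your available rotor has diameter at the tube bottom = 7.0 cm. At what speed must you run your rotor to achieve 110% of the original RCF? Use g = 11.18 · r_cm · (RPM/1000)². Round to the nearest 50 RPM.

≈ 62650 RPM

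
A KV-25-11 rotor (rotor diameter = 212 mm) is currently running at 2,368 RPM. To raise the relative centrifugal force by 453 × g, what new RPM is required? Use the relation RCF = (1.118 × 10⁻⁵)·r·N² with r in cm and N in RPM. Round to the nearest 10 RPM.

≈ 3070 RPM

r = 212 mm / 2 = 106 mm = 10.6 cm
Current RCF = 1.118 × 10⁻⁵ × 10.6 × (2368)² = 1.118 × 10⁻⁵ × 10.6 × 5,607,424 ≈ 664.5 × g
Target RCF = 664.5 + 453 = 1,117.5 × g
N² = 1,117.5 / (11.8508 × 10⁻⁵) = 9,429,743
N ≈ √9,429,743 ≈ 3,070.8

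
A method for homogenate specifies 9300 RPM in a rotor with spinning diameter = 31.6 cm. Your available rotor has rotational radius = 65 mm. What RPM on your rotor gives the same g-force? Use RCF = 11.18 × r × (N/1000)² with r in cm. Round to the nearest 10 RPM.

≈ 14500 RPM

Original rotor: r = 31.6 / 2 = 15.8 cm
RCF_original = 11.18 × 15.8 × (9.3)² = 11.18 × 15.8 × 86.49 ≈ 15,277.9 × g
Your rotor: r = 65 mm = 6.5 cm
15,277.9 = 11.18 × 6.5 × (N/1000)²
(N/1000)² = 15,277.9 / 72.67 = 210.2367
N = 1000 × √210.2367 ≈ 14,499.5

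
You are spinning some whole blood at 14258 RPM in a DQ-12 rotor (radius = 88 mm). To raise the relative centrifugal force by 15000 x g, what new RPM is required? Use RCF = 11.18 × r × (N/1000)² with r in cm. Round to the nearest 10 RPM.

18860 RPM

r = 88 mm = 8.8 cm
Current RCF = 11.18 × 8.8 × (14.258)² = 11.18 × 8.8 × 203.290564 ≈ 20,000.5 × g
Target RCF = 20,000.5 + 15,000 = 35,000.5 × g
(N/1000)² = 35,000.5 / 98.384 = 355.754
N = 1000 × √355.754 ≈ 18,861.4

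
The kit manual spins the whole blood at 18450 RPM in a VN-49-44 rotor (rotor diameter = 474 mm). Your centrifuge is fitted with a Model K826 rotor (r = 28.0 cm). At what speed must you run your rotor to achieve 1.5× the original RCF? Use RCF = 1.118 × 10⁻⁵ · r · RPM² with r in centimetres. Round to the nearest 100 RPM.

≈ 20800 RPM

Original rotor: r = 474 mm / 2 = 237 mm = 23.7 cm
RCF_original = 1.118 × 10⁻⁵ × 23.7 × (18450)² = 1.118 × 10⁻⁵ × 23.7 × 340,402,500 ≈ 90,195.1 × g
Target RCF = 1.5 × 90,195.1 ≈ 135,292.7 × g
135,292.7 = 1.118 × 10⁻⁵ × 28 × N²
N² = 135,292.7 / (31.304 × 10⁻⁵) = 432,189,816
N ≈ √432,189,816 ≈ 20,789.2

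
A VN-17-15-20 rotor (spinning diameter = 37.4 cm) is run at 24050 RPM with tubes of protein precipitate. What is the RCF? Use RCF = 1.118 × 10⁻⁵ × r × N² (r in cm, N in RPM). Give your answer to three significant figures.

≈ 121000 ×g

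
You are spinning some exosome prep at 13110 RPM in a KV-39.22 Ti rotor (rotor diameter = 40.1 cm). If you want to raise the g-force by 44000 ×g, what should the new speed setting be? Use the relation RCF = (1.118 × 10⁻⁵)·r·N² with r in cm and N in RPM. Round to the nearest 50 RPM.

r = 40.1 / 2 = 20.05 cm
Current RCF = 1.118 × 10⁻⁵ × 20.05 × (13110)² = 1.118 × 10⁻⁵ × 20.05 × 171,872,100 ≈ 38,526.7 × g
Target RCF = 38,526.7 + 44,000 = 82,526.7 × g
N² = 82,526.7 / (22.4159 × 10⁻⁵) = 368,161,439
N ≈ √368,161,439 ≈ 19,187.5

19200 RPM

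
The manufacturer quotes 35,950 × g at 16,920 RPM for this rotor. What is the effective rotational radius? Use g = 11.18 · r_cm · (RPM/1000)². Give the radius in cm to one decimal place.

≈ 11.2 cm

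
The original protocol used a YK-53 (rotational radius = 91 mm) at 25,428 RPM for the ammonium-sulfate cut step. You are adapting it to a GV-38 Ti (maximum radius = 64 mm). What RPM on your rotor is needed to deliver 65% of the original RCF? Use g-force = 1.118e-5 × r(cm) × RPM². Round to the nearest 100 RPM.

Original rotor: r = 91 mm = 9.1 cm
RCF_original = 1.118 × 10⁻⁵ × 9.1 × (25428)² = 1.118 × 10⁻⁵ × 9.1 × 646,583,184 ≈ 65,782.1 × g
Target RCF = 0.65 × 65,782.1 ≈ 42,758.4 × g
Your rotor: r = 64 mm = 6.4 cm
42,758.4 = 1.118 × 10⁻⁵ × 6.4 × N²
N² = 42,758.4 / (7.1552 × 10⁻⁵) = 597,584,973
N ≈ √597,584,973 ≈ 24,445.6

24400 RPM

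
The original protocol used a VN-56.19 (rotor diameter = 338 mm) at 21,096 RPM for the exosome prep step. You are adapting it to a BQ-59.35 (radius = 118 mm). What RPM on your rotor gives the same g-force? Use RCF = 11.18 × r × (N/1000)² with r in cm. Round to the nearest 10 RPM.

Original rotor: r = 338 mm / 2 = 169 mm = 16.9 cm
RCF_original = 11.18 × 16.9 × (21.096)² = 11.18 × 16.9 × 445.041216 ≈ 84,087 × g
Your rotor: r = 118 mm = 11.8 cm
84,087 = 11.18 × 11.8 × (N/1000)²
(N/1000)² = 84,087 / 131.924 = 637.3897
N = 1000 × √637.3897 ≈ 25,246.6

25250 RPM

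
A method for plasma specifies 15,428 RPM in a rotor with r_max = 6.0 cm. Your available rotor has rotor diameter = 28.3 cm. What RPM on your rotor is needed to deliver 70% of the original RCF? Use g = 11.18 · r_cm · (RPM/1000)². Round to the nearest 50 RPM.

RCF = 11.18 × r × (N/1000)²
RCF_original = 11.18 × 6 × (15.428)² = 11.18 × 6 × 238.023184 ≈ 15,966.6 × g
Target RCF = 0.7 × 15,966.6 ≈ 11,176.6 × g
Your rotor: r = 28.3 / 2 = 14.15 cm
11,176.6 = 11.18 × 14.15 × (N/1000)²
(N/1000)² = 11,176.6 / 158.197 = 70.64989
N = 1000 × √70.64989 ≈ 8,405.3

8400 RPM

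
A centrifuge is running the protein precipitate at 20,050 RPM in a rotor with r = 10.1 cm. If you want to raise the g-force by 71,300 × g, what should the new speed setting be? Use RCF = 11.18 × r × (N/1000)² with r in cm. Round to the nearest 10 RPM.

Current RCF = 11.18 × 10.1 × (20.05)² = 11.18 × 10.1 × 402.0025 ≈ 45,393.3 × g
Target RCF = 45,393.3 + 71,300 = 116,693.3 × g
(N/1000)² = 116,693.3 / 112.918 = 1033.434
N = 1000 × √1033.434 ≈ 32,147.1

32150 RPM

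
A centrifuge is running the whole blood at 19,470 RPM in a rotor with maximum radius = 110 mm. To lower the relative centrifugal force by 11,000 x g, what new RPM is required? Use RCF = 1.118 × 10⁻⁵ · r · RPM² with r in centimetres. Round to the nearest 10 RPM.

N₂ ≈ 17020 RPM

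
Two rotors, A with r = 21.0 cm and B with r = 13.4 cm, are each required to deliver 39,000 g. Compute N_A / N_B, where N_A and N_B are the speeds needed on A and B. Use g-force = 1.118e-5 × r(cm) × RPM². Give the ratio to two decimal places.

0.80

At fixed RCF, N ∝ 1/√r, so N_A/N_B = √(r_B/r_A) = √(13.4/21.0) = √0.638095 = 0.7988.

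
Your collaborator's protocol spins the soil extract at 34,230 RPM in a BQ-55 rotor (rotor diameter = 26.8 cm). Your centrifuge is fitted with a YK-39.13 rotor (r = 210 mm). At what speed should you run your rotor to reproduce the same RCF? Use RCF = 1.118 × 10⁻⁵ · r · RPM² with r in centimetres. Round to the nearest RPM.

Original rotor: r = 26.8 / 2 = 13.4 cm
RCF_original = 1.118 × 10⁻⁵ × 13.4 × (34230)² = 1.118 × 10⁻⁵ × 13.4 × 1,171,692,900 ≈ 175,533.7 × g
Your rotor: r = 210 mm = 21.0 cm
175,533.7 = 1.118 × 10⁻⁵ × 21 × N²
N² = 175,533.7 / (23.478 × 10⁻⁵) = 747,651,844
N ≈ √747,651,844 ≈ 27,343.2

27343 RPM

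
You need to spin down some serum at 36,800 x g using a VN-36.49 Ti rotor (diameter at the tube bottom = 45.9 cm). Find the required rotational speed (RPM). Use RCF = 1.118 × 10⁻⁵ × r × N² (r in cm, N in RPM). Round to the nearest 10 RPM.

≈ 11980 RPM

r = 45.9 / 2 = 22.95 cm
36,800 = 1.118 × 10⁻⁵ × 22.95 × N²
N² = 36,800 / (25.6581 × 10⁻⁵) = 143,424,494
N ≈ √143,424,494 ≈ 11,976.0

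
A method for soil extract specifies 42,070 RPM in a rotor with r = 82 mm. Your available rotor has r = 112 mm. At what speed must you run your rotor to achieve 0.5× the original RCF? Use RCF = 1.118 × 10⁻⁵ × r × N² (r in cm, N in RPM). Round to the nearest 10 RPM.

≈ 25450 RPM

Original rotor: r = 82 mm = 8.2 cm
RCF_original = 1.118 × 10⁻⁵ × 8.2 × (42070)² = 1.118 × 10⁻⁵ × 8.2 × 1,769,884,900 ≈ 162,256 × g
Target RCF = 0.5 × 162,256 ≈ 81,128 × g
Your rotor: r = 112 mm = 11.2 cm
81,128 = 1.118 × 10⁻⁵ × 11.2 × N²
N² = 81,128 / (12.5216 × 10⁻⁵) = 647,904,421
N ≈ √647,904,421 ≈ 25,454.0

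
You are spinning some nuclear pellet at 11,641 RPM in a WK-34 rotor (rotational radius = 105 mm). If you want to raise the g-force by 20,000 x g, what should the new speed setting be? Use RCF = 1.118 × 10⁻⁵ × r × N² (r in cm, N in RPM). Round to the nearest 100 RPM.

r = 105 mm = 10.5 cm
Current RCF = 1.118 × 10⁻⁵ × 10.5 × (11641)² = 1.118 × 10⁻⁵ × 10.5 × 135,512,881 ≈ 15,907.9 × g
Target RCF = 15,907.9 + 20,000 = 35,907.9 × g
N² = 35,907.9 / (11.739 × 10⁻⁵) = 305,885,510
N ≈ √305,885,510 ≈ 17,489.6

N₂ ≈ 17500 RPM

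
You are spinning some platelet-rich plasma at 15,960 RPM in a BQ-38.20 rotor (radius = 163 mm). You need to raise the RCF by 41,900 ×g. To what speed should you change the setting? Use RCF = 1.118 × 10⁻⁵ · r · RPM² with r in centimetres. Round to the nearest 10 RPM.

N₂ ≈ 22010 RPM

r = 163 mm = 16.3 cm
Current RCF = 1.118 × 10⁻⁵ × 16.3 × (15960)² = 1.118 × 10⁻⁵ × 16.3 × 254,721,600 ≈ 46,418.9 × g
Target RCF = 46,418.9 + 41,900 = 88,318.9 × g
N² = 88,318.9 / (18.2234 × 10⁻⁵) = 484,645,566
N ≈ √484,645,566 ≈ 22,014.7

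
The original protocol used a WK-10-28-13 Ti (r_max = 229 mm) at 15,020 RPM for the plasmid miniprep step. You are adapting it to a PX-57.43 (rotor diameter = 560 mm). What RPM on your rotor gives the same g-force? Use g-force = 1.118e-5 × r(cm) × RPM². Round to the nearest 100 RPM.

Original rotor: r = 229 mm = 22.9 cm
RCF = 1.118 × 10⁻⁵ × r × N²
RCF_original = 1.118 × 10⁻⁵ × 22.9 × (15020)² = 1.118 × 10⁻⁵ × 22.9 × 225,600,400 ≈ 57,758.7 × g
Your rotor: r = 560 mm / 2 = 280 mm = 28 cm
57,758.7 = 1.118 × 10⁻⁵ × 28 × N²
N² = 57,758.7 / (31.304 × 10⁻⁵) = 184,509,008
N ≈ √184,509,008 ≈ 13,583.4

13600 RPM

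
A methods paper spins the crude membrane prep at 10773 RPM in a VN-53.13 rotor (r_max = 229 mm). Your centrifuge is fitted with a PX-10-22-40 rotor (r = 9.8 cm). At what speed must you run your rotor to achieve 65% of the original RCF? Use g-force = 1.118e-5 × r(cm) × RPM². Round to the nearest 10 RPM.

≈ 13280 RPM

Original rotor: r = 229 mm = 22.9 cm
RCF_original = 1.118 × 10⁻⁵ × 22.9 × (10773)² = 1.118 × 10⁻⁵ × 22.9 × 116,057,529 ≈ 29,713.3 × g
Target RCF = 0.65 × 29,713.3 ≈ 19,313.6 × g
19,313.6 = 1.118 × 10⁻⁵ × 9.8 × N²
N² = 19,313.6 / (10.9564 × 10⁻⁵) = 176,276,879
N ≈ √176,276,879 ≈ 13,276.9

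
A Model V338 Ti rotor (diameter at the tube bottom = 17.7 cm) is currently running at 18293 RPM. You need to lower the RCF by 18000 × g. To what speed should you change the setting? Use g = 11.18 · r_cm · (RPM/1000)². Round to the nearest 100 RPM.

≈ 12400 RPM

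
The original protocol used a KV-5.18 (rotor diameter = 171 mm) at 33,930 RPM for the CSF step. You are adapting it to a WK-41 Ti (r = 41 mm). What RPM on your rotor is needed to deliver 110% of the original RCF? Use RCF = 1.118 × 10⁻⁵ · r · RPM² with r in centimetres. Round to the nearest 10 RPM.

≈ 51390 RPM

Original rotor: r = 171 mm / 2 = 85.5 mm = 8.55 cm
RCF = 1.118 × 10⁻⁵ × r × N²
RCF_original = 1.118 × 10⁻⁵ × 8.55 × (33930)² = 1.118 × 10⁻⁵ × 8.55 × 1,151,244,900 ≈ 110,046.3 × g
Target RCF = 1.1 × 110,046.3 ≈ 121,050.9 × g
Your rotor: r = 41 mm = 4.1 cm
121,050.9 = 1.118 × 10⁻⁵ × 4.1 × N²
N² = 121,050.9 / (4.5838 × 10⁻⁵) = 2,640,841,660
N ≈ √2,640,841,660 ≈ 51,389.1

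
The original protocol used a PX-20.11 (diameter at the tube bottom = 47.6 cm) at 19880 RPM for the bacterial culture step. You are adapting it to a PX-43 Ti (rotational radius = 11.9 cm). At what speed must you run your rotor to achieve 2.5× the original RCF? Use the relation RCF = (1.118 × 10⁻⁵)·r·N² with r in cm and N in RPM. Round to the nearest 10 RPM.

Original rotor: r = 47.6 / 2 = 23.8 cm
RCF = 1.118 × 10⁻⁵ × r × N²
RCF_original = 1.118 × 10⁻⁵ × 23.8 × (19880)² = 1.118 × 10⁻⁵ × 23.8 × 395,214,400 ≈ 105,160.2 × g
Target RCF = 2.5 × 105,160.2 ≈ 262,900.5 × g
262,900.5 = 1.118 × 10⁻⁵ × 11.9 × N²
N² = 262,900.5 / (13.3042 × 10⁻⁵) = 1,976,071,466
N ≈ √1,976,071,466 ≈ 44,453.0

44450 RPM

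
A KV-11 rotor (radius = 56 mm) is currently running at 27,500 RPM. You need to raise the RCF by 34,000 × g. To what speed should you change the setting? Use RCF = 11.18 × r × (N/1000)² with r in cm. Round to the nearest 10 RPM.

r = 56 mm = 5.6 cm
Current RCF = 11.18 × 5.6 × (27.5)² = 11.18 × 5.6 × 756.25 ≈ 47,347.3 × g
Target RCF = 47,347.3 + 34,000 = 81,347.3 × g
(N/1000)² = 81,347.3 / 62.608 = 1299.312
N = 1000 × √1299.312 ≈ 36,046.0

N₂ ≈ 36050 RPM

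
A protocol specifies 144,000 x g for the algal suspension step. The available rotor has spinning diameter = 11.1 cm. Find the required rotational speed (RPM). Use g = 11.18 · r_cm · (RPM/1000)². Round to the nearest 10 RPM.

r = 11.1 / 2 = 5.55 cm
144,000 = 11.18 × 5.55 × (N/1000)²
(N/1000)² = 144,000 / 62.049 = 2320.747
N = 1000 × √2320.747 ≈ 48,174.1

N ≈ 48170 RPM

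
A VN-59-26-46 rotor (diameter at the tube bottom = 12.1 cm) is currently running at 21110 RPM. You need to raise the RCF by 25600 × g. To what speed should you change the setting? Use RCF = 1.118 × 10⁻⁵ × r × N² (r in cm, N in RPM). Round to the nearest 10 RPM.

≈ 28710 RPM

r = 12.1 / 2 = 6.05 cm
Current RCF = 1.118 × 10⁻⁵ × 6.05 × (21110)² = 1.118 × 10⁻⁵ × 6.05 × 445,632,100 ≈ 30,142.1 × g
Target RCF = 30,142.1 + 25,600 = 55,742.1 × g
N² = 55,742.1 / (6.7639 × 10⁻⁵) = 824,111,829
N ≈ √824,111,829 ≈ 28,707.3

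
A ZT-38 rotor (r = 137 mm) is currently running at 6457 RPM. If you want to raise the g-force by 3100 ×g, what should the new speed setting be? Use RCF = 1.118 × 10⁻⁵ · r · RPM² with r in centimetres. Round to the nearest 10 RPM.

N₂ ≈ 7870 RPM

r = 137 mm = 13.7 cm
Current RCF = 1.118 × 10⁻⁵ × 13.7 × (6457)² = 1.118 × 10⁻⁵ × 13.7 × 41,692,849 ≈ 6,385.9 × g
Target RCF = 6,385.9 + 3,100 = 9,485.9 × g
N² = 9,485.9 / (15.3166 × 10⁻⁵) = 61,932,152
N ≈ √61,932,152 ≈ 7,869.7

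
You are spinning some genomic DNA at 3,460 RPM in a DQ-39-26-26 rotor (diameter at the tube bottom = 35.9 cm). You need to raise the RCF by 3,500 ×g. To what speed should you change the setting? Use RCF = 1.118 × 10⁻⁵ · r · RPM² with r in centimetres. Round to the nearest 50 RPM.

r = 35.9 / 2 = 17.95 cm
Current RCF = 1.118 × 10⁻⁵ × 17.95 × (3460)² = 1.118 × 10⁻⁵ × 17.95 × 11,971,600 ≈ 2,402.5 × g
Target RCF = 2,402.5 + 3,500 = 5,902.5 × g
N² = 5,902.5 / (20.0681 × 10⁻⁵) = 29,412,351
N ≈ √29,412,351 ≈ 5,423.3

N₂ ≈ 5400 RPM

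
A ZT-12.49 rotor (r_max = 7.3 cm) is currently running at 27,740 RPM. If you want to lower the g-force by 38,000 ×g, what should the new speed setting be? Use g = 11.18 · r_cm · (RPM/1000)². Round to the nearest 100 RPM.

N₂ ≈ 17400 RPM

Current RCF = 11.18 × 7.3 × (27.74)² = 11.18 × 7.3 × 769.5076 ≈ 62,802.6 × g
Target RCF = 62,802.6 − 38,000 = 24,802.6 × g
(N/1000)² = 24,802.6 / 81.614 = 303.9013
N = 1000 × √303.9013 ≈ 17,432.8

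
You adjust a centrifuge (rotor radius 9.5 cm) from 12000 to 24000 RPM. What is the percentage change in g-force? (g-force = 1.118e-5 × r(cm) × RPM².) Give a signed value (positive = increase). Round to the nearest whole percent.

+300%

RCF ∝ N², so the ratio is (24000/12000)² = (2.000000)² = 4.0000.
Change = 4.0000 − 1 = +3.0000 → +300.0%.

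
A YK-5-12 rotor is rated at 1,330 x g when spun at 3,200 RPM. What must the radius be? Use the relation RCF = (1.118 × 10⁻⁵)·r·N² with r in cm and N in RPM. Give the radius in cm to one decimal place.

≈ 11.6 cm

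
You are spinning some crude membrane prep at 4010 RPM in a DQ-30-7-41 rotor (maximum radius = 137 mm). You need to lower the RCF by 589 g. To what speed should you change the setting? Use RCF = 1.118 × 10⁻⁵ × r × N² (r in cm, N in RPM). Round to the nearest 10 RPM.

3500 RPM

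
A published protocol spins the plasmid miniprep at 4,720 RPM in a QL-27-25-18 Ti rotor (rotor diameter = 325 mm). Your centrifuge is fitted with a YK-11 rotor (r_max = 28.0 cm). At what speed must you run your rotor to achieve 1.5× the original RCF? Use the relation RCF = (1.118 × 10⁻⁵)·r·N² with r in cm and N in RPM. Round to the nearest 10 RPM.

≈ 4400 RPM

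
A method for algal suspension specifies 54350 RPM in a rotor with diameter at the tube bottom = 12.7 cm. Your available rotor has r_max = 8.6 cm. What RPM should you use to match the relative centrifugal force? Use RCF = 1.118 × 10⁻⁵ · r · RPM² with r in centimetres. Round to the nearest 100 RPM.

Original rotor: r = 12.7 / 2 = 6.35 cm
RCF = 1.118 × 10⁻⁵ × r × N²
RCF_original = 1.118 × 10⁻⁵ × 6.35 × (54350)² = 1.118 × 10⁻⁵ × 6.35 × 2,953,922,500 ≈ 209,707.8 × g
209,707.8 = 1.118 × 10⁻⁵ × 8.6 × N²
N² = 209,707.8 / (9.6148 × 10⁻⁵) = 2,181,093,730
N ≈ √2,181,093,730 ≈ 46,702.2

≈ 46700 RPM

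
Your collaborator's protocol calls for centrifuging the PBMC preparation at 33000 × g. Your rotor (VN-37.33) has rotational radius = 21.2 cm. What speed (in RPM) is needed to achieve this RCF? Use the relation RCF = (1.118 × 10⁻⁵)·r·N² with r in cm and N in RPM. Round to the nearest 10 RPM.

≈ 11800 RPM

RCF = 1.118 × 10⁻⁵ × r × N²
33,000 = 1.118 × 10⁻⁵ × 21.2 × N²
N² = 33,000 / (23.7016 × 10⁻⁵) = 139,231,107
N ≈ √139,231,107 ≈ 11,799.6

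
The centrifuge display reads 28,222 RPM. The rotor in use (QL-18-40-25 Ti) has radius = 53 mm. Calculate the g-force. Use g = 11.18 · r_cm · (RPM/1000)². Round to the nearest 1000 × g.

r = 53 mm = 5.3 cm
RCF = 11.18 × 5.3 × (28.222)² = 11.18 × 5.3 × 796.481284 ≈ 47,194.7 × g

≈ 47000 ×g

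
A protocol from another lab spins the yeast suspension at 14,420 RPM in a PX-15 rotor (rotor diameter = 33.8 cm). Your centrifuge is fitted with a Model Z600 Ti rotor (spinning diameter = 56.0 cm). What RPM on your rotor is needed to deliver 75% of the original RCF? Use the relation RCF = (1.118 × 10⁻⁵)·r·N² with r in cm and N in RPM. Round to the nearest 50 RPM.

≈ 9700 RPM

Original rotor: r = 33.8 / 2 = 16.9 cm
RCF_original = 1.118 × 10⁻⁵ × 16.9 × (14420)² = 1.118 × 10⁻⁵ × 16.9 × 207,936,400 ≈ 39,287.9 × g
Target RCF = 0.75 × 39,287.9 ≈ 29,465.9 × g
Your rotor: r = 56.0 / 2 = 28 cm
29,465.9 = 1.118 × 10⁻⁵ × 28 × N²
N² = 29,465.9 / (31.304 × 10⁻⁵) = 94,128,226
N ≈ √94,128,226 ≈ 9,702.0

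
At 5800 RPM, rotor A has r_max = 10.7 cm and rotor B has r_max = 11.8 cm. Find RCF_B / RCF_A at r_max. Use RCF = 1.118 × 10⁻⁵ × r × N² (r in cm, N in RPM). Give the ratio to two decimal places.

At fixed N, RCF ∝ r, so RCF_B/RCF_A = r_B/r_A = 11.8 / 10.7 = 1.1028.

1.10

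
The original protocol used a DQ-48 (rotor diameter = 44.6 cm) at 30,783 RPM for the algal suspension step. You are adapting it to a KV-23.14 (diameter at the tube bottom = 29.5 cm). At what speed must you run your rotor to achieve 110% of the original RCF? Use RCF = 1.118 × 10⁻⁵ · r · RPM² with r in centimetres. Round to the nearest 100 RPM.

39700 RPM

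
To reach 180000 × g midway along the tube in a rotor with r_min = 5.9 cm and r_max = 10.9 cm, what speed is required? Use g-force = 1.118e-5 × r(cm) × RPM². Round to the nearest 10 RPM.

r_avg = (5.9 + 10.9) / 2 = 8.4 cm
RCF = 1.118 × 10⁻⁵ × r × N²
180,000 = 1.118 × 10⁻⁵ × 8.4 × N²
N² = 180,000 / (9.3912 × 10⁻⁵) = 1,916,687,963
N ≈ √1,916,687,963 ≈ 43,780.0

≈ 43780 RPM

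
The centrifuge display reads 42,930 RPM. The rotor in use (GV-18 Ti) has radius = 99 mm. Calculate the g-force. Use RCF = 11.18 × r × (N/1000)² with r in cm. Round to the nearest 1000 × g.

RCF ≈ 204000 × g

r = 99 mm = 9.9 cm
RCF = 11.18 × 9.9 × (42.93)² = 11.18 × 9.9 × 1,842.9849 ≈ 203,985.3 × g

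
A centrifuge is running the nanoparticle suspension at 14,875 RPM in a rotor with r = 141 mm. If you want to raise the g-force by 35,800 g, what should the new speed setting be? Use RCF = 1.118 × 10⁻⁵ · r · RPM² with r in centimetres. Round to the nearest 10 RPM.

≈ 21170 RPM

r = 141 mm = 14.1 cm
Current RCF = 1.118 × 10⁻⁵ × 14.1 × (14875)² = 1.118 × 10⁻⁵ × 14.1 × 221,265,625 ≈ 34,879.9 × g
Target RCF = 34,879.9 + 35,800 = 70,679.9 × g
N² = 70,679.9 / (15.7638 × 10⁻⁵) = 448,368,414
N ≈ √448,368,414 ≈ 21,174.7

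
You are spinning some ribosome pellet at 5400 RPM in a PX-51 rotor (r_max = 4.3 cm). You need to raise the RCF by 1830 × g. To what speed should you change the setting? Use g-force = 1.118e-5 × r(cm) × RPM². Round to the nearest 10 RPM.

≈ 8200 RPM

Current RCF = 1.118 × 10⁻⁵ × 4.3 × (5400)² = 1.118 × 10⁻⁵ × 4.3 × 29,160,000 ≈ 1,401.8 × g
Target RCF = 1,401.8 + 1,830 = 3,231.8 × g
N² = 3,231.8 / (4.8074 × 10⁻⁵) = 67,225,527
N ≈ √67,225,527 ≈ 8,199.1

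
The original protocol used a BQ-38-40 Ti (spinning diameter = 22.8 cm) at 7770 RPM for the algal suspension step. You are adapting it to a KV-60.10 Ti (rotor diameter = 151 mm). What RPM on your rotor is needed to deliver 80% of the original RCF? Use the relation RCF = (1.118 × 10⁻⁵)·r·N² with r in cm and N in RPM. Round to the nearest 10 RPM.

≈ 8540 RPM

Original rotor: r = 22.8 / 2 = 11.4 cm
RCF_original = 1.118 × 10⁻⁵ × 11.4 × (7770)² = 1.118 × 10⁻⁵ × 11.4 × 60,372,900 ≈ 7,694.6 × g
Target RCF = 0.8 × 7,694.6 ≈ 6,155.7 × g
Your rotor: r = 151 mm / 2 = 75.5 mm = 7.55 cm
6,155.7 = 1.118 × 10⁻⁵ × 7.55 × N²
N² = 6,155.7 / (8.4409 × 10⁻⁵) = 72,927,058
N ≈ √72,927,058 ≈ 8,539.7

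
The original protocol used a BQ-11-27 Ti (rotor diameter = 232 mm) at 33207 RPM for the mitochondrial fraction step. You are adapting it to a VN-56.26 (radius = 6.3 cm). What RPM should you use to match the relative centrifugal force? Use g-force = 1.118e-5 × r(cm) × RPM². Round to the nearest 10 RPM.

Original rotor: r = 232 mm / 2 = 116 mm = 11.6 cm
RCF_original = 1.118 × 10⁻⁵ × 11.6 × (33207)² = 1.118 × 10⁻⁵ × 11.6 × 1,102,704,849 ≈ 143,007.6 × g
143,007.6 = 1.118 × 10⁻⁵ × 6.3 × N²
N² = 143,007.6 / (7.0434 × 10⁻⁵) = 2,030,377,375
N ≈ √2,030,377,375 ≈ 45,059.7

≈ 45060 RPM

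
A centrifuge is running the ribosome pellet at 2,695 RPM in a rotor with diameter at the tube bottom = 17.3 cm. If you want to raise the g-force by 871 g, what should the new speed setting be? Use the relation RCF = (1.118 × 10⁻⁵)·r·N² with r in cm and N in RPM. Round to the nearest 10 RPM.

r = 17.3 / 2 = 8.65 cm
Current RCF = 1.118 × 10⁻⁵ × 8.65 × (2695)² = 1.118 × 10⁻⁵ × 8.65 × 7,263,025 ≈ 702.4 × g
Target RCF = 702.4 + 871 = 1,573.4 × g
N² = 1,573.4 / (9.6707 × 10⁻⁵) = 16,269,763
N ≈ √16,269,763 ≈ 4,033.6

4030 RPM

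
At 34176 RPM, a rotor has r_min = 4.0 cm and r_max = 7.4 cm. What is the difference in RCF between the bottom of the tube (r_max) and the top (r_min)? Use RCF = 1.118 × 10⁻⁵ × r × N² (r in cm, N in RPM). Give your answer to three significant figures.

44400 ×g

RCF_max = 1.118 × 10⁻⁵ × 7.4 × (34176)² = 1.118 × 10⁻⁵ × 7.4 × 1,167,998,976 ≈ 96,630.9 × g
RCF_min = 1.118 × 10⁻⁵ × 4 × (34176)² = 1.118 × 10⁻⁵ × 4 × 1,167,998,976 ≈ 52,232.9 × g
ΔRCF = 96,630.9 − 52,232.9 = 44,398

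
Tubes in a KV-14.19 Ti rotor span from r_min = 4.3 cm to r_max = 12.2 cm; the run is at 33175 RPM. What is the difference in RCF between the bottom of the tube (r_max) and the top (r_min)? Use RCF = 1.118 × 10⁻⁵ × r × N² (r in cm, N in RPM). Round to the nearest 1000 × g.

RCF_max = 1.118 × 10⁻⁵ × 12.2 × (33175)² = 1.118 × 10⁻⁵ × 12.2 × 1,100,580,625 ≈ 150,114.8 × g
RCF_min = 1.118 × 10⁻⁵ × 4.3 × (33175)² = 1.118 × 10⁻⁵ × 4.3 × 1,100,580,625 ≈ 52,909.3 × g
ΔRCF = 150,114.8 − 52,909.3 = 97,205.5

97000 × g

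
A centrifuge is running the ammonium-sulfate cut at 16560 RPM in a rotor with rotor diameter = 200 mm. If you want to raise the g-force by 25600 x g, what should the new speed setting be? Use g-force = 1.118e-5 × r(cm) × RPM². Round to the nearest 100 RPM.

22400 RPM

r = 200 mm / 2 = 100 mm = 10 cm
Current RCF = 1.118 × 10⁻⁵ × 10 × (16560)² = 1.118 × 10⁻⁵ × 10 × 274,233,600 ≈ 30,659.3 × g
Target RCF = 30,659.3 + 25,600 = 56,259.3 × g
N² = 56,259.3 / (11.18 × 10⁻⁵) = 503,213,775
N ≈ √503,213,775 ≈ 22,432.4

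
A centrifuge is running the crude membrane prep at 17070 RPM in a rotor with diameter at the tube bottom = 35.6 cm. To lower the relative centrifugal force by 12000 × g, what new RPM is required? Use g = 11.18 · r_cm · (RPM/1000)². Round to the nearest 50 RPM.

r = 35.6 / 2 = 17.8 cm
Current RCF = 11.18 × 17.8 × (17.07)² = 11.18 × 17.8 × 291.3849 ≈ 57,986.8 × g
Target RCF = 57,986.8 − 12,000 = 45,986.8 × g
(N/1000)² = 45,986.8 / 199.004 = 231.0848
N = 1000 × √231.0848 ≈ 15,201.5

≈ 15200 RPM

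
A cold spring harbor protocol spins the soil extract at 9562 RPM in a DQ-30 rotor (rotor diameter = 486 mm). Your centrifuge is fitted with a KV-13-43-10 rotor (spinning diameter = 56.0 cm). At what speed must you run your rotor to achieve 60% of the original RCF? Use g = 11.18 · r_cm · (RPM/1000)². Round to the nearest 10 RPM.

6900 RPM

Original rotor: r = 486 mm / 2 = 243 mm = 24.3 cm
RCF_original = 11.18 × 24.3 × (9.562)² = 11.18 × 24.3 × 91.431844 ≈ 24,839.7 × g
Target RCF = 0.6 × 24,839.7 ≈ 14,903.8 × g
Your rotor: r = 56.0 / 2 = 28 cm
14,903.8 = 11.18 × 28 × (N/1000)²
(N/1000)² = 14,903.8 / 313.04 = 47.60989
N = 1000 × √47.60989 ≈ 6,900.0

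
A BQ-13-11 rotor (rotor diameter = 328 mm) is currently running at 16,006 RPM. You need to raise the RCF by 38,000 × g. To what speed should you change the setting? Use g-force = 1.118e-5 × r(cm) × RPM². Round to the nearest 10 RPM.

N₂ ≈ 21530 RPM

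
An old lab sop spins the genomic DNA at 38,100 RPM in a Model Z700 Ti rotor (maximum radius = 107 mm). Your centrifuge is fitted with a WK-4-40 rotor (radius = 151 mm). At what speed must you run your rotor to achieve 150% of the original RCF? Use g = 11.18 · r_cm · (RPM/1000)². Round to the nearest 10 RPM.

39280 RPM

Original rotor: r = 107 mm = 10.7 cm
RCF_original = 11.18 × 10.7 × (38.1)² = 11.18 × 10.7 × 1,451.61 ≈ 173,650.3 × g
Target RCF = 1.5 × 173,650.3 ≈ 260,475.4 × g
Your rotor: r = 151 mm = 15.1 cm
260,475.4 = 11.18 × 15.1 × (N/1000)²
(N/1000)² = 260,475.4 / 168.818 = 1542.936
N = 1000 × √1542.936 ≈ 39,280.2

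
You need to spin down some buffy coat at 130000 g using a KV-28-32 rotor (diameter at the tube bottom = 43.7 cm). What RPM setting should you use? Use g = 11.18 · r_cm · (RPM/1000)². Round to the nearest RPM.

r = 43.7 / 2 = 21.85 cm
RCF = 11.18 × r × (N/1000)²
130,000 = 11.18 × 21.85 × (N/1000)²
(N/1000)² = 130,000 / 244.283 = 532.1697
N = 1000 × √532.1697 ≈ 23,068.8

23069 RPM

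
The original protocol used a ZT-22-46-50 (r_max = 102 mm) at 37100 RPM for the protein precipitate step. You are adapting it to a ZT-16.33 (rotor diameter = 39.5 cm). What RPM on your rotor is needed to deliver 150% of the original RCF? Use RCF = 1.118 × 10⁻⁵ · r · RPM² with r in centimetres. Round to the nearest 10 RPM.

Original rotor: r = 102 mm = 10.2 cm
RCF = 1.118 × 10⁻⁵ × r × N²
RCF_original = 1.118 × 10⁻⁵ × 10.2 × (37100)² = 1.118 × 10⁻⁵ × 10.2 × 1,376,410,000 ≈ 156,960.3 × g
Target RCF = 1.5 × 156,960.3 ≈ 235,440.4 × g
Your rotor: r = 39.5 / 2 = 19.75 cm
235,440.4 = 1.118 × 10⁻⁵ × 19.75 × N²
N² = 235,440.4 / (22.0805 × 10⁻⁵) = 1,066,282,014
N ≈ √1,066,282,014 ≈ 32,654.0

≈ 32650 RPM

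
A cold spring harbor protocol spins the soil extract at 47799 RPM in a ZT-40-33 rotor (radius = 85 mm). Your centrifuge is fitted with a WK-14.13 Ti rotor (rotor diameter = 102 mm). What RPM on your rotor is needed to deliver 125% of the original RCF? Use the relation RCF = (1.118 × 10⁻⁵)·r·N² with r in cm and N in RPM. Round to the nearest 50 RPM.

Original rotor: r = 85 mm = 8.5 cm
RCF = 1.118 × 10⁻⁵ × r × N²
RCF_original = 1.118 × 10⁻⁵ × 8.5 × (47799)² = 1.118 × 10⁻⁵ × 8.5 × 2,284,744,401 ≈ 217,119.3 × g
Target RCF = 1.25 × 217,119.3 ≈ 271,399.1 × g
Your rotor: r = 102 mm / 2 = 51 mm = 5.1 cm
271,399.1 = 1.118 × 10⁻⁵ × 5.1 × N²
N² = 271,399.1 / (5.7018 × 10⁻⁵) = 4,759,884,598
N ≈ √4,759,884,598 ≈ 68,991.9

69000 RPM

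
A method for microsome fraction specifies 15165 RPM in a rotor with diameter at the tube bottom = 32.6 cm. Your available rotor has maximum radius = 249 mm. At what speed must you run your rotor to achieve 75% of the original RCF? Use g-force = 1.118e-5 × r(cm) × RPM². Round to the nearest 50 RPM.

Original rotor: r = 32.6 / 2 = 16.3 cm
RCF = 1.118 × 10⁻⁵ × r × N²
RCF_original = 1.118 × 10⁻⁵ × 16.3 × (15165)² = 1.118 × 10⁻⁵ × 16.3 × 229,977,225 ≈ 41,909.7 × g
Target RCF = 0.75 × 41,909.7 ≈ 31,432.3 × g
Your rotor: r = 249 mm = 24.9 cm
31,432.3 = 1.118 × 10⁻⁵ × 24.9 × N²
N² = 31,432.3 / (27.8382 × 10⁻⁵) = 112,910,677
N ≈ √112,910,677 ≈ 10,625.9

≈ 10650 RPM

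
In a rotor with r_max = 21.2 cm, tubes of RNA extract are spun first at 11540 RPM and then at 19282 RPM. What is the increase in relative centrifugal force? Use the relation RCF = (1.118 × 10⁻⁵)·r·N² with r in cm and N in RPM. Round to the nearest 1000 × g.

RCF₁ = 1.118 × 10⁻⁵ × 21.2 × (11540)² = 1.118 × 10⁻⁵ × 21.2 × 133,171,600 ≈ 31,563.8 × g
RCF₂ = 1.118 × 10⁻⁵ × 21.2 × (19282)² = 1.118 × 10⁻⁵ × 21.2 × 371,795,524 ≈ 88,121.5 × g
Increase = 88,121.5 − 31,563.8 = 56,557.7

57000 ×g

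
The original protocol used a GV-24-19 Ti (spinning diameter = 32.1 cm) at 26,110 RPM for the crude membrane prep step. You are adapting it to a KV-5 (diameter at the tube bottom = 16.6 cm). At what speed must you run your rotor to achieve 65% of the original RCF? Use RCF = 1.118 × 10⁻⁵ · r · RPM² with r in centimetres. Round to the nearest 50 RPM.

≈ 29250 RPM

Original rotor: r = 32.1 / 2 = 16.05 cm
RCF = 1.118 × 10⁻⁵ × r × N²
RCF_original = 1.118 × 10⁻⁵ × 16.05 × (26110)² = 1.118 × 10⁻⁵ × 16.05 × 681,732,100 ≈ 122,329.3 × g
Target RCF = 0.65 × 122,329.3 ≈ 79,514 × g
Your rotor: r = 16.6 / 2 = 8.3 cm
79,514 = 1.118 × 10⁻⁵ × 8.3 × N²
N² = 79,514 / (9.2794 × 10⁻⁵) = 856,887,299
N ≈ √856,887,299 ≈ 29,272.6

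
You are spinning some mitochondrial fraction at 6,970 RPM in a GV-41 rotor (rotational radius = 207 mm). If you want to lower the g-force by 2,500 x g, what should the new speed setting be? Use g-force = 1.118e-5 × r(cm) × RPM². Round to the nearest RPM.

6146 RPM

r = 207 mm = 20.7 cm
Current RCF = 1.118 × 10⁻⁵ × 20.7 × (6970)² = 1.118 × 10⁻⁵ × 20.7 × 48,580,900 ≈ 11,242.9 × g
Target RCF = 11,242.9 − 2,500 = 8,742.9 × g
N² = 8,742.9 / (23.1426 × 10⁻⁵) = 37,778,383
N ≈ √37,778,383 ≈ 6,146.4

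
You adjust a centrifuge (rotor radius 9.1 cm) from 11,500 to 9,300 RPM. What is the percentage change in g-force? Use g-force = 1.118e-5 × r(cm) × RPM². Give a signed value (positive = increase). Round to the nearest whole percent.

-35%

RCF ∝ N², so the ratio is (9300/11500)² = (0.808696)² = 0.6540.
Change = 0.6540 − 1 = -0.3460 → -34.6%.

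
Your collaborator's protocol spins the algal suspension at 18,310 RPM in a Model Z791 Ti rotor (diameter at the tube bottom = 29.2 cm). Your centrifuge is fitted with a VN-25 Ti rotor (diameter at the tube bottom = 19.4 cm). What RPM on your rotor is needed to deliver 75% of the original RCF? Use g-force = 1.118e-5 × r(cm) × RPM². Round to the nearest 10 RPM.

19450 RPM

Original rotor: r = 29.2 / 2 = 14.6 cm
RCF = 1.118 × 10⁻⁵ × r × N²
RCF_original = 1.118 × 10⁻⁵ × 14.6 × (18310)² = 1.118 × 10⁻⁵ × 14.6 × 335,256,100 ≈ 54,723.2 × g
Target RCF = 0.75 × 54,723.2 ≈ 41,042.4 × g
Your rotor: r = 19.4 / 2 = 9.7 cm
41,042.4 = 1.118 × 10⁻⁵ × 9.7 × N²
N² = 41,042.4 / (10.8446 × 10⁻⁵) = 378,459,325
N ≈ √378,459,325 ≈ 19,454.0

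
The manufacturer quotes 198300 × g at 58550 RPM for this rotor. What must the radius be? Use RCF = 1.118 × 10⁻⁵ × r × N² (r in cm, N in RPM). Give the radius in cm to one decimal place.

5.2 cm

198300 = 1.118 × 10⁻⁵ × r × (58550)²
r = 198300 / (1.118 × 10⁻⁵ × 3,428,102,500) = 198300 / 38326.19 ≈ 5.174 cm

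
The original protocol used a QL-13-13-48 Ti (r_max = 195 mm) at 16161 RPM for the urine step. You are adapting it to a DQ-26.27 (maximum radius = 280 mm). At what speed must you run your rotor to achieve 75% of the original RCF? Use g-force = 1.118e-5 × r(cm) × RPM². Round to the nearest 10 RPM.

Original rotor: r = 195 mm = 19.5 cm
RCF = 1.118 × 10⁻⁵ × r × N²
RCF_original = 1.118 × 10⁻⁵ × 19.5 × (16161)² = 1.118 × 10⁻⁵ × 19.5 × 261,177,921 ≈ 56,939.4 × g
Target RCF = 0.75 × 56,939.4 ≈ 42,704.6 × g
Your rotor: r = 280 mm = 28.0 cm
42,704.6 = 1.118 × 10⁻⁵ × 28 × N²
N² = 42,704.6 / (31.304 × 10⁻⁵) = 136,418,988
N ≈ √136,418,988 ≈ 11,679.9

≈ 11680 RPM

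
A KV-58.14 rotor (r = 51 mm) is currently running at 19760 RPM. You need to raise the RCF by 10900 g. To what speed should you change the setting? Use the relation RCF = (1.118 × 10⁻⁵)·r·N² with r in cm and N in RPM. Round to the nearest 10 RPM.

24120 RPM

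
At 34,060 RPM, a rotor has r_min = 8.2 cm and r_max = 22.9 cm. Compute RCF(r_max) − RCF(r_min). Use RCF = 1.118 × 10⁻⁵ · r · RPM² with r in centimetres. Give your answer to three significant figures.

ΔRCF = 1.118 × 10⁻⁵ × (r_max − r_min) × N² = 1.118 × 10⁻⁵ × 14.7 × 1,160,083,600 ≈ 190,655.1

ΔRCF ≈ 191000 g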